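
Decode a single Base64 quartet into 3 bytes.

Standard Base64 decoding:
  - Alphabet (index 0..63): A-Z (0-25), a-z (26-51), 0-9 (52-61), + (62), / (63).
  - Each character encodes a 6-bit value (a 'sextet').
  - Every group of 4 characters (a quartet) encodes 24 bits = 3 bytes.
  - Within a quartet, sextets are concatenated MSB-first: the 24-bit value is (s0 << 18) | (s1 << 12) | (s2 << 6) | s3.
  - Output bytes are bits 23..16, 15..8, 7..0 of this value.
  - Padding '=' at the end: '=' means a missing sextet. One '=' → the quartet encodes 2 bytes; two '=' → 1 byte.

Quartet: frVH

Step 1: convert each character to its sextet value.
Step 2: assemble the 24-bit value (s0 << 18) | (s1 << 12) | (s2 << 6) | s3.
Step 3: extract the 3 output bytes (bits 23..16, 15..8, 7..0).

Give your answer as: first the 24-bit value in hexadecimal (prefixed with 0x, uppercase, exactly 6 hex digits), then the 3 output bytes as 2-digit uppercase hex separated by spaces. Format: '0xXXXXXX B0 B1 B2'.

Sextets: f=31, r=43, V=21, H=7
24-bit: (31<<18) | (43<<12) | (21<<6) | 7
      = 0x7C0000 | 0x02B000 | 0x000540 | 0x000007
      = 0x7EB547
Bytes: (v>>16)&0xFF=7E, (v>>8)&0xFF=B5, v&0xFF=47

Answer: 0x7EB547 7E B5 47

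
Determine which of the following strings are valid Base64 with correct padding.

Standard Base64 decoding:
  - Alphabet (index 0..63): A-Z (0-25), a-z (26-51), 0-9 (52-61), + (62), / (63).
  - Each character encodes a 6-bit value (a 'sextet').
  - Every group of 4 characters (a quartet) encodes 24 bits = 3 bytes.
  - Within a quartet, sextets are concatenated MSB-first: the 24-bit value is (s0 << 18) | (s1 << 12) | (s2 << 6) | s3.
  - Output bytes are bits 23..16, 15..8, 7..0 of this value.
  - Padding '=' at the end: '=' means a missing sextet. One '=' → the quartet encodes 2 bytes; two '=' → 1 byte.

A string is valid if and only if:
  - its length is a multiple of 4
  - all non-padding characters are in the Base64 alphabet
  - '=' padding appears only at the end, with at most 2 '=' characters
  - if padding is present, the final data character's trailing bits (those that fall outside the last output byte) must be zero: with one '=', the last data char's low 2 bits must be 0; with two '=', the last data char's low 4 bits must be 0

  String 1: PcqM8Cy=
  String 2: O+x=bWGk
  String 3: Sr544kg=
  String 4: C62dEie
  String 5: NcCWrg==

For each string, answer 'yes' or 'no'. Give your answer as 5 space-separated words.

String 1: 'PcqM8Cy=' → invalid (bad trailing bits)
String 2: 'O+x=bWGk' → invalid (bad char(s): ['=']; '=' in middle)
String 3: 'Sr544kg=' → valid
String 4: 'C62dEie' → invalid (len=7 not mult of 4)
String 5: 'NcCWrg==' → valid

Answer: no no yes no yes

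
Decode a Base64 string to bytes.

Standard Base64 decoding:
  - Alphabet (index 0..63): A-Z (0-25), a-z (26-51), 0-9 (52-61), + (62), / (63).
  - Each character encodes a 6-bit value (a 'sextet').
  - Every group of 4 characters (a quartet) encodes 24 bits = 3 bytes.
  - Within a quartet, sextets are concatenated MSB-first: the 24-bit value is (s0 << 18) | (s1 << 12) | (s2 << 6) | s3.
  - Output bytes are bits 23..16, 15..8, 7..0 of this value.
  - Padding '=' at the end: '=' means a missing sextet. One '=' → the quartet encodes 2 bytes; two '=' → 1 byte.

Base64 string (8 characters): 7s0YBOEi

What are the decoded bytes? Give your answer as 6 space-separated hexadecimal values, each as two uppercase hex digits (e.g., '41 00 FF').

Answer: EE CD 18 04 E1 22

Derivation:
After char 0 ('7'=59): chars_in_quartet=1 acc=0x3B bytes_emitted=0
After char 1 ('s'=44): chars_in_quartet=2 acc=0xEEC bytes_emitted=0
After char 2 ('0'=52): chars_in_quartet=3 acc=0x3BB34 bytes_emitted=0
After char 3 ('Y'=24): chars_in_quartet=4 acc=0xEECD18 -> emit EE CD 18, reset; bytes_emitted=3
After char 4 ('B'=1): chars_in_quartet=1 acc=0x1 bytes_emitted=3
After char 5 ('O'=14): chars_in_quartet=2 acc=0x4E bytes_emitted=3
After char 6 ('E'=4): chars_in_quartet=3 acc=0x1384 bytes_emitted=3
After char 7 ('i'=34): chars_in_quartet=4 acc=0x4E122 -> emit 04 E1 22, reset; bytes_emitted=6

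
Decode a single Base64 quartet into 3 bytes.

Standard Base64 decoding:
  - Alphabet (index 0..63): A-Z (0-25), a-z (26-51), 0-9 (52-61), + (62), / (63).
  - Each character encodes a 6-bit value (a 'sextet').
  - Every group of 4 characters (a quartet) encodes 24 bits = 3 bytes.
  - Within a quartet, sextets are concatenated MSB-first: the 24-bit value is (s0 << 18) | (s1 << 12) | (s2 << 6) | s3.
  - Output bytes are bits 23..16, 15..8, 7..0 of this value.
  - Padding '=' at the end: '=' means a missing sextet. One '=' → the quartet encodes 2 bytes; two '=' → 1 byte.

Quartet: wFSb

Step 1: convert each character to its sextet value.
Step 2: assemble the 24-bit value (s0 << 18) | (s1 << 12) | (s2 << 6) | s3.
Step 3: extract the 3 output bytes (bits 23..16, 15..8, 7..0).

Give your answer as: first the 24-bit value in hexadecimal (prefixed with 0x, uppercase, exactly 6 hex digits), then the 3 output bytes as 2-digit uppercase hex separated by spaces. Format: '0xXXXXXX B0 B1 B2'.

Sextets: w=48, F=5, S=18, b=27
24-bit: (48<<18) | (5<<12) | (18<<6) | 27
      = 0xC00000 | 0x005000 | 0x000480 | 0x00001B
      = 0xC0549B
Bytes: (v>>16)&0xFF=C0, (v>>8)&0xFF=54, v&0xFF=9B

Answer: 0xC0549B C0 54 9B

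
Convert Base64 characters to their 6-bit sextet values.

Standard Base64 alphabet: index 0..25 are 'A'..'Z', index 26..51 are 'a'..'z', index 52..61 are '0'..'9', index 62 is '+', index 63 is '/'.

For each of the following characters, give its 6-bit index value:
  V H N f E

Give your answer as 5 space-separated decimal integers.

'V': A..Z range, ord('V') − ord('A') = 21
'H': A..Z range, ord('H') − ord('A') = 7
'N': A..Z range, ord('N') − ord('A') = 13
'f': a..z range, 26 + ord('f') − ord('a') = 31
'E': A..Z range, ord('E') − ord('A') = 4

Answer: 21 7 13 31 4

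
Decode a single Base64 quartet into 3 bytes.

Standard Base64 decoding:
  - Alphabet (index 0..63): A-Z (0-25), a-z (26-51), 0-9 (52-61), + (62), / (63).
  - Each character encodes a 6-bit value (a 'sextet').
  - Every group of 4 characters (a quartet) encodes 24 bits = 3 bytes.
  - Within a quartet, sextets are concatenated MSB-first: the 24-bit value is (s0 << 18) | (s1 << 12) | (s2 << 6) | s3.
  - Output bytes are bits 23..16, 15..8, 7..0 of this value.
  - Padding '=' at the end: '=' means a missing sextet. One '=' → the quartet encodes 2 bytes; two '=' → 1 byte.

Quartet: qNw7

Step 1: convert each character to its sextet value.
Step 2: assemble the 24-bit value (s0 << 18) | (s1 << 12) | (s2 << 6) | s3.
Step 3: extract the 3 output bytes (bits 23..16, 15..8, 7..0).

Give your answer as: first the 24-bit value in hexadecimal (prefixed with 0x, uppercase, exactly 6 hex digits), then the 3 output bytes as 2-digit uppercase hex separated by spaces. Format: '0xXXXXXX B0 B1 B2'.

Answer: 0xA8DC3B A8 DC 3B

Derivation:
Sextets: q=42, N=13, w=48, 7=59
24-bit: (42<<18) | (13<<12) | (48<<6) | 59
      = 0xA80000 | 0x00D000 | 0x000C00 | 0x00003B
      = 0xA8DC3B
Bytes: (v>>16)&0xFF=A8, (v>>8)&0xFF=DC, v&0xFF=3B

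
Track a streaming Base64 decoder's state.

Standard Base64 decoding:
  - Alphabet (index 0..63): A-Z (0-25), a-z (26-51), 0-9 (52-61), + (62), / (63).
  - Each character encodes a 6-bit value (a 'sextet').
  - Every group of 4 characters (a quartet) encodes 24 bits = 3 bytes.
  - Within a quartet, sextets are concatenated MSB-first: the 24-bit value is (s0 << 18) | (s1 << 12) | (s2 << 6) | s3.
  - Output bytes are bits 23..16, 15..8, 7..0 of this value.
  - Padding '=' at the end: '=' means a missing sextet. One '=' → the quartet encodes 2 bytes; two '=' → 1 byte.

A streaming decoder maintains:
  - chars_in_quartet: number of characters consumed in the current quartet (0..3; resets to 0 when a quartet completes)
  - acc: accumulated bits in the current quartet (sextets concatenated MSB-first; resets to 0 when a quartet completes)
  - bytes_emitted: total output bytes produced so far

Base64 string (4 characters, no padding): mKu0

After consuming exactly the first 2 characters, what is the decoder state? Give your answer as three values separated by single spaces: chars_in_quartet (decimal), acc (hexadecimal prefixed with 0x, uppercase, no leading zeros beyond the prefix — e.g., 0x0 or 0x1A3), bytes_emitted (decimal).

Answer: 2 0x98A 0

Derivation:
After char 0 ('m'=38): chars_in_quartet=1 acc=0x26 bytes_emitted=0
After char 1 ('K'=10): chars_in_quartet=2 acc=0x98A bytes_emitted=0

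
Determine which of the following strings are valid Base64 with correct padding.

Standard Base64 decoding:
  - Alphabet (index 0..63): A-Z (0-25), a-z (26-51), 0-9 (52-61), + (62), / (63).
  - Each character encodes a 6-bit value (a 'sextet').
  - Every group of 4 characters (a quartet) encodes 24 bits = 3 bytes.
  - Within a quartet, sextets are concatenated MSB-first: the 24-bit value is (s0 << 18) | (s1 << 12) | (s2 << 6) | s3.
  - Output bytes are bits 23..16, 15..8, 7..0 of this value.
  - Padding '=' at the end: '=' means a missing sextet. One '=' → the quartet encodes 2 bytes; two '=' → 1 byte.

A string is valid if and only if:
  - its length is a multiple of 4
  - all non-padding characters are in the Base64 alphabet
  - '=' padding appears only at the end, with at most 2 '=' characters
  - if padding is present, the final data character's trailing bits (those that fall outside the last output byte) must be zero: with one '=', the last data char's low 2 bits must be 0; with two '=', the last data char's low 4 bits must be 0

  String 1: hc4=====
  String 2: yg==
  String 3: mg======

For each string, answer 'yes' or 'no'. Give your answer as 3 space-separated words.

Answer: no yes no

Derivation:
String 1: 'hc4=====' → invalid (5 pad chars (max 2))
String 2: 'yg==' → valid
String 3: 'mg======' → invalid (6 pad chars (max 2))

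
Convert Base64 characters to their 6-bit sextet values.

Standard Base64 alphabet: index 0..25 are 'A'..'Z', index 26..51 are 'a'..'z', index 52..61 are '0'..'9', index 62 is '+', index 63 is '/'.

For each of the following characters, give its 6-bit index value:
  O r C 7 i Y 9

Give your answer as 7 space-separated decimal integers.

'O': A..Z range, ord('O') − ord('A') = 14
'r': a..z range, 26 + ord('r') − ord('a') = 43
'C': A..Z range, ord('C') − ord('A') = 2
'7': 0..9 range, 52 + ord('7') − ord('0') = 59
'i': a..z range, 26 + ord('i') − ord('a') = 34
'Y': A..Z range, ord('Y') − ord('A') = 24
'9': 0..9 range, 52 + ord('9') − ord('0') = 61

Answer: 14 43 2 59 34 24 61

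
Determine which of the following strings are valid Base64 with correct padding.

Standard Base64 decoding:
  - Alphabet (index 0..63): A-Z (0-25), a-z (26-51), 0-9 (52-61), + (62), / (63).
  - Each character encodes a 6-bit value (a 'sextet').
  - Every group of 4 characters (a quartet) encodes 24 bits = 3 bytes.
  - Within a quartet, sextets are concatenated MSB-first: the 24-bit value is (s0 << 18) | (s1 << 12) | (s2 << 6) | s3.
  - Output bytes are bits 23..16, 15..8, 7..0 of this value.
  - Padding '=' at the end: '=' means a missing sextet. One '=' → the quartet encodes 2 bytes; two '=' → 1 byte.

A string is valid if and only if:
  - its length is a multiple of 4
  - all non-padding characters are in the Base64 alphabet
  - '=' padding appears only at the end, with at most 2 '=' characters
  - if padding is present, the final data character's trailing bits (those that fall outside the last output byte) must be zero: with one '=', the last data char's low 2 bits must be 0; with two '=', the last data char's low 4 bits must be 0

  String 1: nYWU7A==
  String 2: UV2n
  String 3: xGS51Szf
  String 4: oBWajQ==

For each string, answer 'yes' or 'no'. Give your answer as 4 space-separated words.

String 1: 'nYWU7A==' → valid
String 2: 'UV2n' → valid
String 3: 'xGS51Szf' → valid
String 4: 'oBWajQ==' → valid

Answer: yes yes yes yes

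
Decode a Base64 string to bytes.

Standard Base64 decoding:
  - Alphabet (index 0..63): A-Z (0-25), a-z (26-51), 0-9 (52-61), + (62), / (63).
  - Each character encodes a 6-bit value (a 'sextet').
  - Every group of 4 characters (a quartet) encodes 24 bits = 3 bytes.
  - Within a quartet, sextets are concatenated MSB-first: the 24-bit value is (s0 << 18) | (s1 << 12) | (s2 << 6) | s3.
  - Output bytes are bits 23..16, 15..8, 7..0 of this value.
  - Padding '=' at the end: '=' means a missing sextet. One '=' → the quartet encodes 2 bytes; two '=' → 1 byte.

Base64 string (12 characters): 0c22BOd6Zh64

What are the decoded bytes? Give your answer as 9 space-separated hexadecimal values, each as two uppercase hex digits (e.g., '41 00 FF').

After char 0 ('0'=52): chars_in_quartet=1 acc=0x34 bytes_emitted=0
After char 1 ('c'=28): chars_in_quartet=2 acc=0xD1C bytes_emitted=0
After char 2 ('2'=54): chars_in_quartet=3 acc=0x34736 bytes_emitted=0
After char 3 ('2'=54): chars_in_quartet=4 acc=0xD1CDB6 -> emit D1 CD B6, reset; bytes_emitted=3
After char 4 ('B'=1): chars_in_quartet=1 acc=0x1 bytes_emitted=3
After char 5 ('O'=14): chars_in_quartet=2 acc=0x4E bytes_emitted=3
After char 6 ('d'=29): chars_in_quartet=3 acc=0x139D bytes_emitted=3
After char 7 ('6'=58): chars_in_quartet=4 acc=0x4E77A -> emit 04 E7 7A, reset; bytes_emitted=6
After char 8 ('Z'=25): chars_in_quartet=1 acc=0x19 bytes_emitted=6
After char 9 ('h'=33): chars_in_quartet=2 acc=0x661 bytes_emitted=6
After char 10 ('6'=58): chars_in_quartet=3 acc=0x1987A bytes_emitted=6
After char 11 ('4'=56): chars_in_quartet=4 acc=0x661EB8 -> emit 66 1E B8, reset; bytes_emitted=9

Answer: D1 CD B6 04 E7 7A 66 1E B8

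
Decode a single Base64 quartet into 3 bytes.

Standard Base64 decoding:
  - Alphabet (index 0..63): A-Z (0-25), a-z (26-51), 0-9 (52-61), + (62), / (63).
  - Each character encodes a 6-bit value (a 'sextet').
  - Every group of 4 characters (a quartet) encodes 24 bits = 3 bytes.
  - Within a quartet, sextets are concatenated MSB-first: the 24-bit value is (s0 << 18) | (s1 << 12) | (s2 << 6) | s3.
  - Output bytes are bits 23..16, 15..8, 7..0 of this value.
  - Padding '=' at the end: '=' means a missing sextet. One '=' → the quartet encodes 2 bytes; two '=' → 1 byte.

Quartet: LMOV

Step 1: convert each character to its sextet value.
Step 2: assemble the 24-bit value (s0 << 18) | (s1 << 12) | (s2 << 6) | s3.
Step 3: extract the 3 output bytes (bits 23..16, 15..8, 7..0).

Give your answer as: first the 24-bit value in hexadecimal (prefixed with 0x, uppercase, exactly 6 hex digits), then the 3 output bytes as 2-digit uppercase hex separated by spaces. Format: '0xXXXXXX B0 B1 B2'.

Sextets: L=11, M=12, O=14, V=21
24-bit: (11<<18) | (12<<12) | (14<<6) | 21
      = 0x2C0000 | 0x00C000 | 0x000380 | 0x000015
      = 0x2CC395
Bytes: (v>>16)&0xFF=2C, (v>>8)&0xFF=C3, v&0xFF=95

Answer: 0x2CC395 2C C3 95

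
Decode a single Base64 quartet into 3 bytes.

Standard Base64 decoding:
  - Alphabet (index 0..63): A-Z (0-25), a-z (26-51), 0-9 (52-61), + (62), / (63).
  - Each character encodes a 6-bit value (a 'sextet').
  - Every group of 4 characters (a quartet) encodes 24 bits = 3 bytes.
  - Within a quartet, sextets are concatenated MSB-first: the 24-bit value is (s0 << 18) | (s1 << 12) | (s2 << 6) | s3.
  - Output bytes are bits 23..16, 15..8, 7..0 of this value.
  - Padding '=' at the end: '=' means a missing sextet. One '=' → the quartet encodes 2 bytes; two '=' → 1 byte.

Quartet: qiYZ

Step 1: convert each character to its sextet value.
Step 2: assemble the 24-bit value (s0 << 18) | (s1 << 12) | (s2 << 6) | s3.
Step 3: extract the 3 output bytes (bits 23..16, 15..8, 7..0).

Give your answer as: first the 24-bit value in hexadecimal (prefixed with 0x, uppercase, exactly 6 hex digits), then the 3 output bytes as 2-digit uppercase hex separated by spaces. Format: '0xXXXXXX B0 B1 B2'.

Sextets: q=42, i=34, Y=24, Z=25
24-bit: (42<<18) | (34<<12) | (24<<6) | 25
      = 0xA80000 | 0x022000 | 0x000600 | 0x000019
      = 0xAA2619
Bytes: (v>>16)&0xFF=AA, (v>>8)&0xFF=26, v&0xFF=19

Answer: 0xAA2619 AA 26 19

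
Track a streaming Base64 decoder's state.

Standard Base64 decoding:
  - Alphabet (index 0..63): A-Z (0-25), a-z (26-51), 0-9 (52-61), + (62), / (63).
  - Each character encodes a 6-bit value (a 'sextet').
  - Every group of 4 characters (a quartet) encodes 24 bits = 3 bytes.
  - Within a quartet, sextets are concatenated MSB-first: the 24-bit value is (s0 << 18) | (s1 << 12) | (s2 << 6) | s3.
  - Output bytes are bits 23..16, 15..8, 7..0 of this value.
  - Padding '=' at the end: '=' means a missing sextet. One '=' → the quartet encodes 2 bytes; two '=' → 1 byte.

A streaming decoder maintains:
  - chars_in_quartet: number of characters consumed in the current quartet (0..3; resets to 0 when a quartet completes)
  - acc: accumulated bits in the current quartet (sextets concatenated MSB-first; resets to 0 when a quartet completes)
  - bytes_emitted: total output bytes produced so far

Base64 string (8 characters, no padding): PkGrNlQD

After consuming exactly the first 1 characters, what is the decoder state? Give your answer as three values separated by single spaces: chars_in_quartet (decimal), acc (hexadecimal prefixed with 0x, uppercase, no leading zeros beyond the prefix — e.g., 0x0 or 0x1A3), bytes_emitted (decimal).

After char 0 ('P'=15): chars_in_quartet=1 acc=0xF bytes_emitted=0

Answer: 1 0xF 0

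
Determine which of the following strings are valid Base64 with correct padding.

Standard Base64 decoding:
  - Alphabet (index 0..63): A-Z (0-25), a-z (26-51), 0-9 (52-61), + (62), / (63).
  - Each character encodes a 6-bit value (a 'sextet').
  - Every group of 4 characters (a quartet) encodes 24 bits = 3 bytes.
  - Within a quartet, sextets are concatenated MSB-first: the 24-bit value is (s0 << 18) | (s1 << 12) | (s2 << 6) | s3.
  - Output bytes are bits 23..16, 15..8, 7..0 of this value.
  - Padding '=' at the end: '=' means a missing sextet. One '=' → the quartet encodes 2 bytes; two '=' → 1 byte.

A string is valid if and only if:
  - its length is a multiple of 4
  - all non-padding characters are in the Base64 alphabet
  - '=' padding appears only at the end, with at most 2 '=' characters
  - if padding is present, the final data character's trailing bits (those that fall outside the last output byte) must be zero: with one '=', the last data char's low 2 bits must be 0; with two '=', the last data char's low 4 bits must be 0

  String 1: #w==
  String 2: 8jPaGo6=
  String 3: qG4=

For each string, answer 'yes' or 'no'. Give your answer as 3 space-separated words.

Answer: no no yes

Derivation:
String 1: '#w==' → invalid (bad char(s): ['#'])
String 2: '8jPaGo6=' → invalid (bad trailing bits)
String 3: 'qG4=' → valid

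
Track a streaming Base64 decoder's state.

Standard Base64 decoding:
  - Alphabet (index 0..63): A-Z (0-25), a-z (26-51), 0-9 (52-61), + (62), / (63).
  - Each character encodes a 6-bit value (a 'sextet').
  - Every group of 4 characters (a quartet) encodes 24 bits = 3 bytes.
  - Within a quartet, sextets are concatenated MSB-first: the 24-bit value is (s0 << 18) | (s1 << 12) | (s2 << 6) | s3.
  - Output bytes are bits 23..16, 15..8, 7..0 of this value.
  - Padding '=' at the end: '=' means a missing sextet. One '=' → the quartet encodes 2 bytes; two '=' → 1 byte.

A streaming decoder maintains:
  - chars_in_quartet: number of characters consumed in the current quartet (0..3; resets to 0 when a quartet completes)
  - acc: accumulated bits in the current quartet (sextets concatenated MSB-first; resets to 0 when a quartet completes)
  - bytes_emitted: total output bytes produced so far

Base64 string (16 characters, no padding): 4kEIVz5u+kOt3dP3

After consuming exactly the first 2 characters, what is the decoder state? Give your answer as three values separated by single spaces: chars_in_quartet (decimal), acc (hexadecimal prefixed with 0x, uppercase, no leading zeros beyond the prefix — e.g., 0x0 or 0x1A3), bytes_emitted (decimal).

Answer: 2 0xE24 0

Derivation:
After char 0 ('4'=56): chars_in_quartet=1 acc=0x38 bytes_emitted=0
After char 1 ('k'=36): chars_in_quartet=2 acc=0xE24 bytes_emitted=0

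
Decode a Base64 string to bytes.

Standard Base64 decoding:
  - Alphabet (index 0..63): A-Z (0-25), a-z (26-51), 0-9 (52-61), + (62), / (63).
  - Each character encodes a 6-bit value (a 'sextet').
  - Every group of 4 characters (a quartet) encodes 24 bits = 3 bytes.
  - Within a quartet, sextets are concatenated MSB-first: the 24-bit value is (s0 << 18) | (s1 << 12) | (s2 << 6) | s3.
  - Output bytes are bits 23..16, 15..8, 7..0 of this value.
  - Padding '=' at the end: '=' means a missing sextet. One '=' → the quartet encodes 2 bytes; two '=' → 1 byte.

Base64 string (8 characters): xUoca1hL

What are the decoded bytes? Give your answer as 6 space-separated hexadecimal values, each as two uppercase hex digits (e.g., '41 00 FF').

Answer: C5 4A 1C 6B 58 4B

Derivation:
After char 0 ('x'=49): chars_in_quartet=1 acc=0x31 bytes_emitted=0
After char 1 ('U'=20): chars_in_quartet=2 acc=0xC54 bytes_emitted=0
After char 2 ('o'=40): chars_in_quartet=3 acc=0x31528 bytes_emitted=0
After char 3 ('c'=28): chars_in_quartet=4 acc=0xC54A1C -> emit C5 4A 1C, reset; bytes_emitted=3
After char 4 ('a'=26): chars_in_quartet=1 acc=0x1A bytes_emitted=3
After char 5 ('1'=53): chars_in_quartet=2 acc=0x6B5 bytes_emitted=3
After char 6 ('h'=33): chars_in_quartet=3 acc=0x1AD61 bytes_emitted=3
After char 7 ('L'=11): chars_in_quartet=4 acc=0x6B584B -> emit 6B 58 4B, reset; bytes_emitted=6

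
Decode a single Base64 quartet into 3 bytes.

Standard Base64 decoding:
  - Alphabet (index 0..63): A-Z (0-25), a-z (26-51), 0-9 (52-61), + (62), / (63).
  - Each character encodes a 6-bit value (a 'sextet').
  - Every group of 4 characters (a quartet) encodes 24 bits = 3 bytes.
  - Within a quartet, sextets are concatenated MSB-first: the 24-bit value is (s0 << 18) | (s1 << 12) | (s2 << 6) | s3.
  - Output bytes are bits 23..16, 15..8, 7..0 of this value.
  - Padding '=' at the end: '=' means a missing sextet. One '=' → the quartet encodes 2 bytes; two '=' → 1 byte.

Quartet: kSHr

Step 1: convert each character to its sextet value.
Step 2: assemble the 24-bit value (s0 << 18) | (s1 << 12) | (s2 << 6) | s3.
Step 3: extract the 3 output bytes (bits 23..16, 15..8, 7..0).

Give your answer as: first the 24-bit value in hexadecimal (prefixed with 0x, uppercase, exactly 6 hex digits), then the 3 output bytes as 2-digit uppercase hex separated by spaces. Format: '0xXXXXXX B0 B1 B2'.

Answer: 0x9121EB 91 21 EB

Derivation:
Sextets: k=36, S=18, H=7, r=43
24-bit: (36<<18) | (18<<12) | (7<<6) | 43
      = 0x900000 | 0x012000 | 0x0001C0 | 0x00002B
      = 0x9121EB
Bytes: (v>>16)&0xFF=91, (v>>8)&0xFF=21, v&0xFF=EB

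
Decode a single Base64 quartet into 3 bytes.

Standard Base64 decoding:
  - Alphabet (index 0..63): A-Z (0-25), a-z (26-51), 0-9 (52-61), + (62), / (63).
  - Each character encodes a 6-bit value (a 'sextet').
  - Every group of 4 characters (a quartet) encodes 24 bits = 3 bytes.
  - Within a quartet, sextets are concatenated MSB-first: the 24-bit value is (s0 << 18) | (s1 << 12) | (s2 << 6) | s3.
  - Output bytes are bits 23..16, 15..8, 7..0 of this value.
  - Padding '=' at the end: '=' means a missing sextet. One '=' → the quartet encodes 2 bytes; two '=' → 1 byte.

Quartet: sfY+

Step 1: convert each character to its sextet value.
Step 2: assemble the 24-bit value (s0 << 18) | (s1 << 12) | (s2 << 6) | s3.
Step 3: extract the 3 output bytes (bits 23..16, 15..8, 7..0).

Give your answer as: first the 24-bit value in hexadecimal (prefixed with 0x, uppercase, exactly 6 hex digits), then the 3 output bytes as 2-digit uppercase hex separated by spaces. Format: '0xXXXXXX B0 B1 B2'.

Sextets: s=44, f=31, Y=24, +=62
24-bit: (44<<18) | (31<<12) | (24<<6) | 62
      = 0xB00000 | 0x01F000 | 0x000600 | 0x00003E
      = 0xB1F63E
Bytes: (v>>16)&0xFF=B1, (v>>8)&0xFF=F6, v&0xFF=3E

Answer: 0xB1F63E B1 F6 3E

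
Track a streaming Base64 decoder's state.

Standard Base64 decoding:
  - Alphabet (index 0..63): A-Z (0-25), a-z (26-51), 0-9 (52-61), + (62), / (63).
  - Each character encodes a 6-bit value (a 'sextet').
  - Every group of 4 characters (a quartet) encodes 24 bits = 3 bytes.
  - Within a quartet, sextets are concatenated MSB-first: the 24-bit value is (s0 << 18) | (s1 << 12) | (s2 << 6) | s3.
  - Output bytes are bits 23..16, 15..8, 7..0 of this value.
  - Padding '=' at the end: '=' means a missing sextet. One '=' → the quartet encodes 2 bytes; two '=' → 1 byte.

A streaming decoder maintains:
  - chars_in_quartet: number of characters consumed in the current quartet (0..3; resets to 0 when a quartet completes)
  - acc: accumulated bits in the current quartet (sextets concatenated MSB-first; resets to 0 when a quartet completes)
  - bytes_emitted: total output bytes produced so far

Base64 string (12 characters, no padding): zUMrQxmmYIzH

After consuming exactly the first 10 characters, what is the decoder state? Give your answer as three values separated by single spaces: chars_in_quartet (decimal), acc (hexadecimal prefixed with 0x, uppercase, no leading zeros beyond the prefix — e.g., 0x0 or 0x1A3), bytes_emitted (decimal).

Answer: 2 0x608 6

Derivation:
After char 0 ('z'=51): chars_in_quartet=1 acc=0x33 bytes_emitted=0
After char 1 ('U'=20): chars_in_quartet=2 acc=0xCD4 bytes_emitted=0
After char 2 ('M'=12): chars_in_quartet=3 acc=0x3350C bytes_emitted=0
After char 3 ('r'=43): chars_in_quartet=4 acc=0xCD432B -> emit CD 43 2B, reset; bytes_emitted=3
After char 4 ('Q'=16): chars_in_quartet=1 acc=0x10 bytes_emitted=3
After char 5 ('x'=49): chars_in_quartet=2 acc=0x431 bytes_emitted=3
After char 6 ('m'=38): chars_in_quartet=3 acc=0x10C66 bytes_emitted=3
After char 7 ('m'=38): chars_in_quartet=4 acc=0x4319A6 -> emit 43 19 A6, reset; bytes_emitted=6
After char 8 ('Y'=24): chars_in_quartet=1 acc=0x18 bytes_emitted=6
After char 9 ('I'=8): chars_in_quartet=2 acc=0x608 bytes_emitted=6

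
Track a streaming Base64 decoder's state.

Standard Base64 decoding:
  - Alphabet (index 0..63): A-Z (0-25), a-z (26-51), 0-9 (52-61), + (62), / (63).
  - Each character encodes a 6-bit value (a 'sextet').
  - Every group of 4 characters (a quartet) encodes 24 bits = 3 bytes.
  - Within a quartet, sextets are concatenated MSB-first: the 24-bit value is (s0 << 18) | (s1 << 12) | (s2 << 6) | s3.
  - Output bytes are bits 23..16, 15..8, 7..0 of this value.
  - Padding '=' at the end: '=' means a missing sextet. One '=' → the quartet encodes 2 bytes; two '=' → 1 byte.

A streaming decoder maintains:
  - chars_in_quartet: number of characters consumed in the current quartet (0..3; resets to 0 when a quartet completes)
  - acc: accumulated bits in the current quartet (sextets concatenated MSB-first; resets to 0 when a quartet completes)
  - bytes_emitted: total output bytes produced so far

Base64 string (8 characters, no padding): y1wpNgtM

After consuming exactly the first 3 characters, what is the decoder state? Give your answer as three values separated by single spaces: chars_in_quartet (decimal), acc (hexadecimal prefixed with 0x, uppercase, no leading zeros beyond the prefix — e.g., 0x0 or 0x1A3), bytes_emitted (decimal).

Answer: 3 0x32D70 0

Derivation:
After char 0 ('y'=50): chars_in_quartet=1 acc=0x32 bytes_emitted=0
After char 1 ('1'=53): chars_in_quartet=2 acc=0xCB5 bytes_emitted=0
After char 2 ('w'=48): chars_in_quartet=3 acc=0x32D70 bytes_emitted=0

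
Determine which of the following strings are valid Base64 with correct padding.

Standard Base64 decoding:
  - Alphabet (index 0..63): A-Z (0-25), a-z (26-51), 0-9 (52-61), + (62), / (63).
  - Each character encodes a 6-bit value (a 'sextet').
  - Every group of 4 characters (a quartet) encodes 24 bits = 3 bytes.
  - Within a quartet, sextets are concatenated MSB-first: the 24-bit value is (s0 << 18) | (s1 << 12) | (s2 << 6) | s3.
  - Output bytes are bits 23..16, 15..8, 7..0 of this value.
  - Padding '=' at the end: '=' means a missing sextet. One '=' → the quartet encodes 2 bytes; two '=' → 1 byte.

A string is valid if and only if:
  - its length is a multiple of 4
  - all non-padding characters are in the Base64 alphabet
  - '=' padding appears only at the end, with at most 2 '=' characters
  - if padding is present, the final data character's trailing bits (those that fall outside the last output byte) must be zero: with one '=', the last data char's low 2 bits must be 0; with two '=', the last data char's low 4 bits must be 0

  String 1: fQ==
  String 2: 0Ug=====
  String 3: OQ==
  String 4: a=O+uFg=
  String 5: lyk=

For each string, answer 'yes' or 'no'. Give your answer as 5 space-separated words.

Answer: yes no yes no yes

Derivation:
String 1: 'fQ==' → valid
String 2: '0Ug=====' → invalid (5 pad chars (max 2))
String 3: 'OQ==' → valid
String 4: 'a=O+uFg=' → invalid (bad char(s): ['=']; '=' in middle)
String 5: 'lyk=' → valid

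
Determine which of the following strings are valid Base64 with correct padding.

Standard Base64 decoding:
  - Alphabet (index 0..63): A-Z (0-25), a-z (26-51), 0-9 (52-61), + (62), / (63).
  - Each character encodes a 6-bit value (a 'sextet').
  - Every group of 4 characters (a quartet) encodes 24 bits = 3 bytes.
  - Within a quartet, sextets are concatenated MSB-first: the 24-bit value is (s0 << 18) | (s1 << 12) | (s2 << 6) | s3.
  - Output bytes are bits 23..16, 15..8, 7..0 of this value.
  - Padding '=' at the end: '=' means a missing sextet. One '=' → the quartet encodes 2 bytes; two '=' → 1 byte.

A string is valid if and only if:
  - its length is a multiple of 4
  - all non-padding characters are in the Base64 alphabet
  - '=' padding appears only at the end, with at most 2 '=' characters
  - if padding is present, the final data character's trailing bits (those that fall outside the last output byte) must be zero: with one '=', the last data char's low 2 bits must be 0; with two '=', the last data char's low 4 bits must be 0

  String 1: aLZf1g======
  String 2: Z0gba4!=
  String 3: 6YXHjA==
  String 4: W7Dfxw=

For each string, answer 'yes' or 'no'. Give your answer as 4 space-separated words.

String 1: 'aLZf1g======' → invalid (6 pad chars (max 2))
String 2: 'Z0gba4!=' → invalid (bad char(s): ['!'])
String 3: '6YXHjA==' → valid
String 4: 'W7Dfxw=' → invalid (len=7 not mult of 4)

Answer: no no yes no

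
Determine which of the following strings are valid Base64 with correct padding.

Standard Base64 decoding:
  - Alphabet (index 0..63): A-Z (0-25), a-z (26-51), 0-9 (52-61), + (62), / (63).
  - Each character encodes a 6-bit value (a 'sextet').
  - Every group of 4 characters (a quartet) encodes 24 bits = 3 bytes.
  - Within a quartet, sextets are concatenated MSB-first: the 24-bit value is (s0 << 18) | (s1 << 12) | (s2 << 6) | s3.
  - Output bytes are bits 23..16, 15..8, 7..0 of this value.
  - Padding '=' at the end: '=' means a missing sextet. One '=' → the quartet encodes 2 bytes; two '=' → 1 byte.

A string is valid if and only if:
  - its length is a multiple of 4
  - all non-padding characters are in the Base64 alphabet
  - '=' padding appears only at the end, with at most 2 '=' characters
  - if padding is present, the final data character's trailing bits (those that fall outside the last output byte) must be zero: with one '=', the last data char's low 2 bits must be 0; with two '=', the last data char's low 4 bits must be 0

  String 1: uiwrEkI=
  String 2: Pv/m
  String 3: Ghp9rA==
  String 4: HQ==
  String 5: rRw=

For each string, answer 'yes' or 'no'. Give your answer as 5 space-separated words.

Answer: yes yes yes yes yes

Derivation:
String 1: 'uiwrEkI=' → valid
String 2: 'Pv/m' → valid
String 3: 'Ghp9rA==' → valid
String 4: 'HQ==' → valid
String 5: 'rRw=' → valid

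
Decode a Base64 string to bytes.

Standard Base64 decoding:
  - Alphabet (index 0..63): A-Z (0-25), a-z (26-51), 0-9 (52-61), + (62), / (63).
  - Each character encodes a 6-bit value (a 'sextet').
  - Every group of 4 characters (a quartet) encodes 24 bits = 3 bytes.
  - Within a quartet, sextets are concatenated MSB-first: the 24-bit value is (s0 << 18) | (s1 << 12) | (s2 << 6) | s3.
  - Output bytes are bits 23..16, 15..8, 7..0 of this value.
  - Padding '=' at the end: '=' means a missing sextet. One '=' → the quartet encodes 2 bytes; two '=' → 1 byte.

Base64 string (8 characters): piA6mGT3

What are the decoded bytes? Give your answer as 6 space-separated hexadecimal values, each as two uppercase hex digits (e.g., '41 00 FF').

Answer: A6 20 3A 98 64 F7

Derivation:
After char 0 ('p'=41): chars_in_quartet=1 acc=0x29 bytes_emitted=0
After char 1 ('i'=34): chars_in_quartet=2 acc=0xA62 bytes_emitted=0
After char 2 ('A'=0): chars_in_quartet=3 acc=0x29880 bytes_emitted=0
After char 3 ('6'=58): chars_in_quartet=4 acc=0xA6203A -> emit A6 20 3A, reset; bytes_emitted=3
After char 4 ('m'=38): chars_in_quartet=1 acc=0x26 bytes_emitted=3
After char 5 ('G'=6): chars_in_quartet=2 acc=0x986 bytes_emitted=3
After char 6 ('T'=19): chars_in_quartet=3 acc=0x26193 bytes_emitted=3
After char 7 ('3'=55): chars_in_quartet=4 acc=0x9864F7 -> emit 98 64 F7, reset; bytes_emitted=6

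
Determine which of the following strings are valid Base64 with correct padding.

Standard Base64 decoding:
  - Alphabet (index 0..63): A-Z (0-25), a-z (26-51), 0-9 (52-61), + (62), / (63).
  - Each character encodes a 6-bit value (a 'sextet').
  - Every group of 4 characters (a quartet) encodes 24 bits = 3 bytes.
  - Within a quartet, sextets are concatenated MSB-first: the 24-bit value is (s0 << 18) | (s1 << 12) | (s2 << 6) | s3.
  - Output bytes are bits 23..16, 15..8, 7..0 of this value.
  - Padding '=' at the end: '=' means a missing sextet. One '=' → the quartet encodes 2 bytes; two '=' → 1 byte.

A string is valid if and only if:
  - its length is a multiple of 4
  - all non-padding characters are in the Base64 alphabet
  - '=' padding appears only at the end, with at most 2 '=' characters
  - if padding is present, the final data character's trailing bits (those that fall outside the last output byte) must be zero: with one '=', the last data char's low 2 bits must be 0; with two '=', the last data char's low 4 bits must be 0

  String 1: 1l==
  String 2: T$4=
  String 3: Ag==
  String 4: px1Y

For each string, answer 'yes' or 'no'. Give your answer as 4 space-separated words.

String 1: '1l==' → invalid (bad trailing bits)
String 2: 'T$4=' → invalid (bad char(s): ['$'])
String 3: 'Ag==' → valid
String 4: 'px1Y' → valid

Answer: no no yes yes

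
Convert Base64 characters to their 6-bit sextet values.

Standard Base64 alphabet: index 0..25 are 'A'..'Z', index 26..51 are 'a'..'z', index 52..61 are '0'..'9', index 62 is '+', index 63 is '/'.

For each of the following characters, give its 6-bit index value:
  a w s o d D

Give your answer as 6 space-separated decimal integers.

Answer: 26 48 44 40 29 3

Derivation:
'a': a..z range, 26 + ord('a') − ord('a') = 26
'w': a..z range, 26 + ord('w') − ord('a') = 48
's': a..z range, 26 + ord('s') − ord('a') = 44
'o': a..z range, 26 + ord('o') − ord('a') = 40
'd': a..z range, 26 + ord('d') − ord('a') = 29
'D': A..Z range, ord('D') − ord('A') = 3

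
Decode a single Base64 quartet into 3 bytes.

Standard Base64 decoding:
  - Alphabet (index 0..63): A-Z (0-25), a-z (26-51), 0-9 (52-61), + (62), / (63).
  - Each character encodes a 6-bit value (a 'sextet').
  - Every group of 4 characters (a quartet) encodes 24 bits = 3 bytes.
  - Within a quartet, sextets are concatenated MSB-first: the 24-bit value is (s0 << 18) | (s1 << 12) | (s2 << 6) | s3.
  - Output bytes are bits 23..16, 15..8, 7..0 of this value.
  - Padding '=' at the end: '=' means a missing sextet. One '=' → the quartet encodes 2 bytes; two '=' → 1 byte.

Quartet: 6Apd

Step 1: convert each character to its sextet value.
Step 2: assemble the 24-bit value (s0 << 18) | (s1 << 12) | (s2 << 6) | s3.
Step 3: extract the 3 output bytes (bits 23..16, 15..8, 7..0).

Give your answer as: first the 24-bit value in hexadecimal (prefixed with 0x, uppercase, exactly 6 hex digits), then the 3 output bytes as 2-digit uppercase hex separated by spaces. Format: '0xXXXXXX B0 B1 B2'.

Answer: 0xE80A5D E8 0A 5D

Derivation:
Sextets: 6=58, A=0, p=41, d=29
24-bit: (58<<18) | (0<<12) | (41<<6) | 29
      = 0xE80000 | 0x000000 | 0x000A40 | 0x00001D
      = 0xE80A5D
Bytes: (v>>16)&0xFF=E8, (v>>8)&0xFF=0A, v&0xFF=5D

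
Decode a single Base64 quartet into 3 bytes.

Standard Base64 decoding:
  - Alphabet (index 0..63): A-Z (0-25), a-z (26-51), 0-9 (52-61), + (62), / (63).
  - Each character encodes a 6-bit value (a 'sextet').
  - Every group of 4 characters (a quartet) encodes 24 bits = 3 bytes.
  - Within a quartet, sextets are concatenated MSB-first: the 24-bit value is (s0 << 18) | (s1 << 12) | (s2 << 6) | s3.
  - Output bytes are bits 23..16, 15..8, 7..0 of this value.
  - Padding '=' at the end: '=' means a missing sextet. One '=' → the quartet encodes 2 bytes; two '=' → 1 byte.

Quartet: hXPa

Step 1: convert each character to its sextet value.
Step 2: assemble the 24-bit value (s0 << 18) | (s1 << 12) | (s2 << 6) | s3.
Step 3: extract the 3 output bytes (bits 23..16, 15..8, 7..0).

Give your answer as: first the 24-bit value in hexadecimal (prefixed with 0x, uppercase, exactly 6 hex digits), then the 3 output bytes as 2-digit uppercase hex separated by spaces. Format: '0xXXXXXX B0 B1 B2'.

Answer: 0x8573DA 85 73 DA

Derivation:
Sextets: h=33, X=23, P=15, a=26
24-bit: (33<<18) | (23<<12) | (15<<6) | 26
      = 0x840000 | 0x017000 | 0x0003C0 | 0x00001A
      = 0x8573DA
Bytes: (v>>16)&0xFF=85, (v>>8)&0xFF=73, v&0xFF=DA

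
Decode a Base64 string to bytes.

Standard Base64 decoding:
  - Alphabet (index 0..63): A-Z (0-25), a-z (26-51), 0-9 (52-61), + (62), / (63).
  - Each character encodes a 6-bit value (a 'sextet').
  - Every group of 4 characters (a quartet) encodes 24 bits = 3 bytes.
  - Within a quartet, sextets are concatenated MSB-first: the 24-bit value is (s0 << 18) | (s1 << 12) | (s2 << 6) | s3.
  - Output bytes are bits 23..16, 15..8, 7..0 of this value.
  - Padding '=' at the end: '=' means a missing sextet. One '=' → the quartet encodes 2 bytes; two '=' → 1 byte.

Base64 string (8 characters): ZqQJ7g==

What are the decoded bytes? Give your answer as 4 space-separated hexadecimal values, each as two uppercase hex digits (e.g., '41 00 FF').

After char 0 ('Z'=25): chars_in_quartet=1 acc=0x19 bytes_emitted=0
After char 1 ('q'=42): chars_in_quartet=2 acc=0x66A bytes_emitted=0
After char 2 ('Q'=16): chars_in_quartet=3 acc=0x19A90 bytes_emitted=0
After char 3 ('J'=9): chars_in_quartet=4 acc=0x66A409 -> emit 66 A4 09, reset; bytes_emitted=3
After char 4 ('7'=59): chars_in_quartet=1 acc=0x3B bytes_emitted=3
After char 5 ('g'=32): chars_in_quartet=2 acc=0xEE0 bytes_emitted=3
Padding '==': partial quartet acc=0xEE0 -> emit EE; bytes_emitted=4

Answer: 66 A4 09 EE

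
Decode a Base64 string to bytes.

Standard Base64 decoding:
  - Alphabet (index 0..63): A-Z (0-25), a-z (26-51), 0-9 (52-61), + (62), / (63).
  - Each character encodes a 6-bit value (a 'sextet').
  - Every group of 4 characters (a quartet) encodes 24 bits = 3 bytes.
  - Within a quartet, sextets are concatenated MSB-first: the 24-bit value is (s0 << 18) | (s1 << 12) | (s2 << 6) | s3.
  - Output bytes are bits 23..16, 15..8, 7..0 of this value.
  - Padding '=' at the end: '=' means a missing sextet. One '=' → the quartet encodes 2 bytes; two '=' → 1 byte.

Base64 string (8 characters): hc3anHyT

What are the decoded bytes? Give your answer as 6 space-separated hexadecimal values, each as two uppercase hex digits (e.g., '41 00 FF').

After char 0 ('h'=33): chars_in_quartet=1 acc=0x21 bytes_emitted=0
After char 1 ('c'=28): chars_in_quartet=2 acc=0x85C bytes_emitted=0
After char 2 ('3'=55): chars_in_quartet=3 acc=0x21737 bytes_emitted=0
After char 3 ('a'=26): chars_in_quartet=4 acc=0x85CDDA -> emit 85 CD DA, reset; bytes_emitted=3
After char 4 ('n'=39): chars_in_quartet=1 acc=0x27 bytes_emitted=3
After char 5 ('H'=7): chars_in_quartet=2 acc=0x9C7 bytes_emitted=3
After char 6 ('y'=50): chars_in_quartet=3 acc=0x271F2 bytes_emitted=3
After char 7 ('T'=19): chars_in_quartet=4 acc=0x9C7C93 -> emit 9C 7C 93, reset; bytes_emitted=6

Answer: 85 CD DA 9C 7C 93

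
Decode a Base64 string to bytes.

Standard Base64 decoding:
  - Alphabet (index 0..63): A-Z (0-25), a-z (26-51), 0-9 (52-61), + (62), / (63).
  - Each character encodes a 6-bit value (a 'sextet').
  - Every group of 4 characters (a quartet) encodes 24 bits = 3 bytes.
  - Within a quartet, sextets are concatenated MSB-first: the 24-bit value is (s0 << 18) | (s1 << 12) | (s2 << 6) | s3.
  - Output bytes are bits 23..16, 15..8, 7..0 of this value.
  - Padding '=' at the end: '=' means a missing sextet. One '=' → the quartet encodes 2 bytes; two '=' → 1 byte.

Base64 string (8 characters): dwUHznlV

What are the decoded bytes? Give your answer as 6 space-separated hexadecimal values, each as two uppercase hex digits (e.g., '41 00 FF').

Answer: 77 05 07 CE 79 55

Derivation:
After char 0 ('d'=29): chars_in_quartet=1 acc=0x1D bytes_emitted=0
After char 1 ('w'=48): chars_in_quartet=2 acc=0x770 bytes_emitted=0
After char 2 ('U'=20): chars_in_quartet=3 acc=0x1DC14 bytes_emitted=0
After char 3 ('H'=7): chars_in_quartet=4 acc=0x770507 -> emit 77 05 07, reset; bytes_emitted=3
After char 4 ('z'=51): chars_in_quartet=1 acc=0x33 bytes_emitted=3
After char 5 ('n'=39): chars_in_quartet=2 acc=0xCE7 bytes_emitted=3
After char 6 ('l'=37): chars_in_quartet=3 acc=0x339E5 bytes_emitted=3
After char 7 ('V'=21): chars_in_quartet=4 acc=0xCE7955 -> emit CE 79 55, reset; bytes_emitted=6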